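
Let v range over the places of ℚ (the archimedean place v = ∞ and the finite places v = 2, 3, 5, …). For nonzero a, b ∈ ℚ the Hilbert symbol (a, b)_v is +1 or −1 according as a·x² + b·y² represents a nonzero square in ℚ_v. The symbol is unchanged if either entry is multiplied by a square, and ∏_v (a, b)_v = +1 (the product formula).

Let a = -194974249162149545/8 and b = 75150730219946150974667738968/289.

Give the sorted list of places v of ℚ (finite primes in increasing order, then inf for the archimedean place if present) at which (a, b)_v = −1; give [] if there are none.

[5, 53]

(a, b) ≡ (-11890, 1041238) mod (ℚ^×)²; places V = {2, 5, 7, 11, 17, 19, 29, 31, 41, 47, 53, ∞}.
(a,b)_∞: sgn(-11890)=−, sgn(1041238)=+, so +1.
(a,b)_19: α=2, u≡11; β=3, v≡5 (mod 19); (11|19)=+1, (5|19)=+1; sign (−1)^0·+1^3·+1^2 = +1.
(a,b)_17: α=0, u≡11; β=-2, v≡11 (mod 17); (11|17)=-1, (11|17)=-1; sign (−1)^0·-1^-2·-1^0 = +1.
(a,b)_29: α=1, u≡1; β=2, v≡23 (mod 29); (1|29)=+1, (23|29)=+1; sign (−1)^0·+1^2·+1^1 = +1.
(a,b)_2: α=-3, β=3; u≡7, v≡3 (mod 8); ε(u)ε(v)=1·1, αω(v)=-3·1, βω(u)=3·0; sum ≡ 0  ⇒  +1.
(a,b)_41: α=1, u≡26; β=2, v≡1 (mod 41); (26|41)=-1, (1|41)=+1; sign (−1)^0·-1^2·+1^1 = +1.
(a,b)_31: α=0, u≡8; β=2, v≡25 (mod 31); (8|31)=+1, (25|31)=+1; sign (−1)^0·+1^2·+1^0 = +1.
(a,b)_47: α=2, u≡36; β=3, v≡25 (mod 47); (36|47)=+1, (25|47)=+1; sign (−1)^0·+1^3·+1^2 = +1.
(a,b)_53: α=2, u≡18; β=3, v≡1 (mod 53); (18|53)=-1, (1|53)=+1; sign (−1)^0·-1^3·+1^2 = -1.
(a,b)_11: α=4, u≡1; β=3, v≡4 (mod 11); (1|11)=+1, (4|11)=+1; sign (−1)^0·+1^3·+1^4 = +1.
(a,b)_7: α=0, u≡3; β=2, v≡1 (mod 7); (3|7)=-1, (1|7)=+1; sign (−1)^0·-1^2·+1^0 = +1.
(a,b)_5: α=1, u≡2; β=0, v≡2 (mod 5); (2|5)=-1, (2|5)=-1; sign (−1)^0·-1^0·-1^1 = -1.
(-11890, 1041238 / ℚ) ramifies at {5, 53}: a division algebra.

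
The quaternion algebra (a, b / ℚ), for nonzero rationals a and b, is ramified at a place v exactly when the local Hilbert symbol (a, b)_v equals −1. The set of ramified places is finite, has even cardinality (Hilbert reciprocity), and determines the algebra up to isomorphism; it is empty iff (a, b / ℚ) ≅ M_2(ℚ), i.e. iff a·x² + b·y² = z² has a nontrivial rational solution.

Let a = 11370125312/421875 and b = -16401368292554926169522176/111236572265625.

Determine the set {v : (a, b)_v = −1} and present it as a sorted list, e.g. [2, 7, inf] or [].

[2, 3, 13, 19]

(a, b) ≡ (546, -19) mod (ℚ^×)²; places V = {2, 3, 5, 7, 11, 13, 19, ∞}.
(a,b)_∞: sgn(546)=+, sgn(-19)=−, so +1.
(a,b)_5: α=-6, u≡1; β=-16, v≡1 (mod 5); (1|5)=+1, (1|5)=+1; sign (−1)^0·+1^-16·+1^-6 = +1.
(a,b)_13: α=3, u≡4; β=8, v≡7 (mod 13); (4|13)=+1, (7|13)=-1; sign (−1)^0·+1^8·-1^3 = -1.
(a,b)_11: α=0, u≡6; β=2, v≡4 (mod 11); (6|11)=-1, (4|11)=+1; sign (−1)^0·-1^2·+1^0 = +1.
(a,b)_3: α=-3, u≡2; β=-6, v≡2 (mod 3); (2|3)=-1, (2|3)=-1; sign (−1)^0·-1^-6·-1^-3 = -1.
(a,b)_7: α=1, u≡2; β=0, v≡2 (mod 7); (2|7)=+1, (2|7)=+1; sign (−1)^0·+1^0·+1^1 = +1.
(a,b)_19: α=2, u≡13; β=5, v≡10 (mod 19); (13|19)=-1, (10|19)=-1; sign (−1)^0·-1^5·-1^2 = -1.
(a,b)_2: α=11, β=26; u≡1, v≡5 (mod 8); ε(u)ε(v)=0·0, αω(v)=11·1, βω(u)=26·0; sum ≡ 1  ⇒  -1.
(546, -19 / ℚ) ramifies at {2, 3, 13, 19}: a division algebra.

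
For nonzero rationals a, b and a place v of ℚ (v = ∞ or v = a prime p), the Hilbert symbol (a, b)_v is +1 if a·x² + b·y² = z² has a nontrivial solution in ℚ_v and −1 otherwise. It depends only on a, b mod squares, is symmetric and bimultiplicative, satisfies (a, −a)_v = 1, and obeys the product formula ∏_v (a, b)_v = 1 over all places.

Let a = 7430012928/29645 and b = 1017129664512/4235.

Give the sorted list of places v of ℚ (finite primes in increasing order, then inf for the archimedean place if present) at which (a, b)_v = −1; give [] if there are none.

[3, 5, 7, 17]

Mod squares: a ≡ 62985, b ≡ 23205. Check v ∈ {∞, 2, 3, 5, 7, 11, 13, 17, 19}.
v=5: a=5^-1·(≡2), b=5^-1·(≡1) mod 5; (2|5)=-1, (1|5)=+1; (−1)^{-1·-1·2}·(-1)^-1·(+1)^-1 = -1.
v=∞: 62985 > 0 and 23205 > 0  ⇒  (a,b)_∞ = +1.
v=17: a=17^1·(≡4), b=17^3·(≡7) mod 17; (4|17)=+1, (7|17)=-1; (−1)^{1·3·8}·(+1)^3·(-1)^1 = -1.
v=3: a=3^3·(≡1), b=3^5·(≡1) mod 3; (1|3)=+1, (1|3)=+1; (−1)^{3·5·1}·(+1)^5·(+1)^3 = -1.
v=11: a=11^-2·(≡10), b=11^-2·(≡8) mod 11; (10|11)=-1, (8|11)=-1; (−1)^{-2·-2·5}·(-1)^-2·(-1)^-2 = +1.
v=7: a=7^-2·(≡3), b=7^-1·(≡1) mod 7; (3|7)=-1, (1|7)=+1; (−1)^{-2·-1·3}·(-1)^-1·(+1)^-2 = -1.
v=19: a=19^1·(≡1), b=19^0·(≡5) mod 19; (1|19)=+1, (5|19)=+1; (−1)^{1·0·9}·(+1)^0·(+1)^1 = +1.
v=13: a=13^1·(≡4), b=13^1·(≡9) mod 13; (4|13)=+1, (9|13)=+1; (−1)^{1·1·6}·(+1)^1·(+1)^1 = +1.
v=2: v_2(a)=16, v_2(b)=16; units ≡ 1, 5 (mod 8); ε·ε+αω+βω = 0·0+16·1+16·0 ≡ 0  ⇒  (a,b)_2 = +1.
Ram(62985, 23205) = {3, 5, 7, 17}; no ℚ_3-point on the conic.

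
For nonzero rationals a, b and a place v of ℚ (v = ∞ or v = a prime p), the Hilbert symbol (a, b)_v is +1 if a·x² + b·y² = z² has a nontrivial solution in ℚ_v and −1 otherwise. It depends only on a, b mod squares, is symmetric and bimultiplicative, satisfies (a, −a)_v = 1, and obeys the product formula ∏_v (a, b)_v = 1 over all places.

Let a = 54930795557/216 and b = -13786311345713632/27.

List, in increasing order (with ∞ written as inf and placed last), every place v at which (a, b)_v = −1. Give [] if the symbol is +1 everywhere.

Mod squares: a ≡ 5358, b ≡ -42022794. Check v ∈ {∞, 2, 3, 11, 19, 23, 31, 47}.
v=11: a=11^2·(≡9), b=11^3·(≡10) mod 11; (9|11)=+1, (10|11)=-1; (−1)^{2·3·5}·(+1)^3·(-1)^2 = +1.
v=23: a=23^2·(≡21), b=23^3·(≡22) mod 23; (21|23)=-1, (22|23)=-1; (−1)^{2·3·11}·(-1)^3·(-1)^2 = -1.
v=19: a=19^1·(≡7), b=19^1·(≡5) mod 19; (7|19)=+1, (5|19)=+1; (−1)^{1·1·9}·(+1)^1·(+1)^1 = -1.
v=∞: 5358 > 0 and -42022794 < 0  ⇒  (a,b)_∞ = +1.
v=47: a=47^1·(≡11), b=47^1·(≡23) mod 47; (11|47)=-1, (23|47)=-1; (−1)^{1·1·23}·(-1)^1·(-1)^1 = -1.
v=3: a=3^-3·(≡1), b=3^-3·(≡2) mod 3; (1|3)=+1, (2|3)=-1; (−1)^{-3·-3·1}·(+1)^-3·(-1)^-3 = +1.
v=31: a=31^2·(≡26), b=31^3·(≡14) mod 31; (26|31)=-1, (14|31)=+1; (−1)^{2·3·15}·(-1)^3·(+1)^2 = -1.
v=2: v_2(a)=-3, v_2(b)=5; units ≡ 7, 3 (mod 8); ε·ε+αω+βω = 1·1+-3·1+5·0 ≡ 0  ⇒  (a,b)_2 = +1.
|Ram(5358, -42022794)| = 4, even; anisotropic at {19, 23, 31, 47}.

[19, 23, 31, 47]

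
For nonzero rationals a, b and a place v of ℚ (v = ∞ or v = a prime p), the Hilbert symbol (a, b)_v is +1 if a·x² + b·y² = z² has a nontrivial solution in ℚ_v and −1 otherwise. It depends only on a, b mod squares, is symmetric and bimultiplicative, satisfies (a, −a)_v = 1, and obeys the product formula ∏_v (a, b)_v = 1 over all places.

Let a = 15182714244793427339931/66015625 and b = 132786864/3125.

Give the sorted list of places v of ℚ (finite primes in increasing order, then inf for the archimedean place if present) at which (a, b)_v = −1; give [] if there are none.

[2, 3]

Mod squares: a ≡ 51, b ≡ 10455. Check v ∈ {∞, 2, 3, 5, 7, 11, 13, 17, 41}.
v=41: a=41^2·(≡23), b=41^1·(≡40) mod 41; (23|41)=+1, (40|41)=+1; (−1)^{2·1·20}·(+1)^1·(+1)^2 = +1.
v=13: a=13^-2·(≡1), b=13^0·(≡3) mod 13; (1|13)=+1, (3|13)=+1; (−1)^{-2·0·6}·(+1)^0·(+1)^-2 = +1.
v=5: a=5^-8·(≡4), b=5^-5·(≡4) mod 5; (4|5)=+1, (4|5)=+1; (−1)^{-8·-5·2}·(+1)^-5·(+1)^-8 = +1.
v=3: a=3^17·(≡2), b=3^5·(≡2) mod 3; (2|3)=-1, (2|3)=-1; (−1)^{17·5·1}·(-1)^5·(-1)^17 = -1.
v=11: a=11^2·(≡7), b=11^0·(≡1) mod 11; (7|11)=-1, (1|11)=+1; (−1)^{2·0·5}·(-1)^0·(+1)^2 = +1.
v=∞: 51 > 0 and 10455 > 0  ⇒  (a,b)_∞ = +1.
v=17: a=17^3·(≡11), b=17^1·(≡5) mod 17; (11|17)=-1, (5|17)=-1; (−1)^{3·1·8}·(-1)^1·(-1)^3 = +1.
v=2: v_2(a)=0, v_2(b)=4; units ≡ 3, 7 (mod 8); ε·ε+αω+βω = 1·1+0·0+4·1 ≡ 1  ⇒  (a,b)_2 = -1.
v=7: a=7^6·(≡1), b=7^2·(≡4) mod 7; (1|7)=+1, (4|7)=+1; (−1)^{6·2·3}·(+1)^2·(+1)^6 = +1.
(51, 10455 / ℚ) ramifies at {2, 3}: a division algebra.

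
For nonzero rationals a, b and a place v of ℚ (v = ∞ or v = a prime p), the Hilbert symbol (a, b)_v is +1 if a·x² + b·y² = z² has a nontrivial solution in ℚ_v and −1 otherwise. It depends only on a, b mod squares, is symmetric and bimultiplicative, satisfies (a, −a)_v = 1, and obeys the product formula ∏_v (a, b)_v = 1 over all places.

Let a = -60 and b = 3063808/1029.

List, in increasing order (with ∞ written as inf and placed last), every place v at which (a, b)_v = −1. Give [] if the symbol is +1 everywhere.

[3, 5, 7, 11]

(a, b) ≡ (-15, 3927) mod (ℚ^×)²; places V = {2, 3, 5, 7, 11, 17, ∞}.
(a,b)_3: α=1, u≡1; β=-1, v≡1 (mod 3); (1|3)=+1, (1|3)=+1; sign (−1)^1·+1^-1·+1^1 = -1.
(a,b)_∞: sgn(-15)=−, sgn(3927)=+, so +1.
(a,b)_17: α=0, u≡8; β=1, v≡14 (mod 17); (8|17)=+1, (14|17)=-1; sign (−1)^0·+1^1·-1^0 = +1.
(a,b)_7: α=0, u≡3; β=-3, v≡2 (mod 7); (3|7)=-1, (2|7)=+1; sign (−1)^0·-1^-3·+1^0 = -1.
(a,b)_11: α=0, u≡6; β=1, v≡5 (mod 11); (6|11)=-1, (5|11)=+1; sign (−1)^0·-1^1·+1^0 = -1.
(a,b)_5: α=1, u≡3; β=0, v≡2 (mod 5); (3|5)=-1, (2|5)=-1; sign (−1)^0·-1^0·-1^1 = -1.
(a,b)_2: α=2, β=14; u≡1, v≡7 (mod 8); ε(u)ε(v)=0·1, αω(v)=2·0, βω(u)=14·0; sum ≡ 0  ⇒  +1.
|Ram(-15, 3927)| = 4, even; anisotropic at {3, 5, 7, 11}.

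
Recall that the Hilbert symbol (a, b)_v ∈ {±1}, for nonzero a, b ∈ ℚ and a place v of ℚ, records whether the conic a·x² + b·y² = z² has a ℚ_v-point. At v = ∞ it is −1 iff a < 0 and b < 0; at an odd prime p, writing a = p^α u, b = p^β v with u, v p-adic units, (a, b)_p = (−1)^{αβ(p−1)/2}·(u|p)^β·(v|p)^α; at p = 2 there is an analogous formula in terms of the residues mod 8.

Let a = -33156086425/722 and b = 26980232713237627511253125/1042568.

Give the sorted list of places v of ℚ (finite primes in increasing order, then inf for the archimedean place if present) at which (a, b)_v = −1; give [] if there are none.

Mod squares: a ≡ -54132386, b ≡ 121210. Check v ∈ {∞, 2, 5, 7, 11, 17, 19, 23, 29, 31}.
v=29: a=29^1·(≡4), b=29^2·(≡14) mod 29; (4|29)=+1, (14|29)=-1; (−1)^{1·2·14}·(+1)^2·(-1)^1 = -1.
v=23: a=23^1·(≡18), b=23^3·(≡18) mod 23; (18|23)=+1, (18|23)=+1; (−1)^{1·3·11}·(+1)^3·(+1)^1 = -1.
v=∞: -54132386 < 0 and 121210 > 0  ⇒  (a,b)_∞ = +1.
v=2: v_2(a)=-1, v_2(b)=-3; units ≡ 7, 5 (mod 8); ε·ε+αω+βω = 1·0+-1·1+-3·0 ≡ 1  ⇒  (a,b)_2 = -1.
v=5: a=5^2·(≡4), b=5^5·(≡2) mod 5; (4|5)=+1, (2|5)=-1; (−1)^{2·5·2}·(+1)^5·(-1)^2 = +1.
v=17: a=17^1·(≡5), b=17^3·(≡3) mod 17; (5|17)=-1, (3|17)=-1; (−1)^{1·3·8}·(-1)^3·(-1)^1 = +1.
v=7: a=7^3·(≡6), b=7^8·(≡5) mod 7; (6|7)=-1, (5|7)=-1; (−1)^{3·8·3}·(-1)^8·(-1)^3 = -1.
v=11: a=11^1·(≡6), b=11^0·(≡1) mod 11; (6|11)=-1, (1|11)=+1; (−1)^{1·0·5}·(-1)^0·(+1)^1 = +1.
v=19: a=19^-2·(≡7), b=19^-4·(≡7) mod 19; (7|19)=+1, (7|19)=+1; (−1)^{-2·-4·9}·(+1)^-4·(+1)^-2 = +1.
v=31: a=31^1·(≡11), b=31^3·(≡18) mod 31; (11|31)=-1, (18|31)=+1; (−1)^{1·3·15}·(-1)^3·(+1)^1 = +1.
(-54132386, 121210 / ℚ) ramifies at {2, 7, 23, 29}: a division algebra.

[2, 7, 23, 29]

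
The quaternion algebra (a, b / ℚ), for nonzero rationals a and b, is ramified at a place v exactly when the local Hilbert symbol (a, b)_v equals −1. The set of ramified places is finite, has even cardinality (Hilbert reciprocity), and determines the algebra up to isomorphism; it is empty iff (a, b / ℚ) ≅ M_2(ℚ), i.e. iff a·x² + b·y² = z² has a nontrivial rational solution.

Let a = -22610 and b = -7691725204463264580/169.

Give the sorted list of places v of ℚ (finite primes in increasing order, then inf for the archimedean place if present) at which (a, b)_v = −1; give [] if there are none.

[2, 5, 11, 17, 19, inf]

Mod squares: a ≡ -22610, b ≡ -6545. Check v ∈ {∞, 2, 3, 5, 7, 11, 13, 17, 19}.
v=17: a=17^1·(≡13), b=17^3·(≡5) mod 17; (13|17)=+1, (5|17)=-1; (−1)^{1·3·8}·(+1)^3·(-1)^1 = -1.
v=19: a=19^1·(≡7), b=19^6·(≡14) mod 19; (7|19)=+1, (14|19)=-1; (−1)^{1·6·9}·(+1)^6·(-1)^1 = -1.
v=7: a=7^1·(≡4), b=7^5·(≡6) mod 7; (4|7)=+1, (6|7)=-1; (−1)^{1·5·3}·(+1)^5·(-1)^1 = +1.
v=13: a=13^0·(≡10), b=13^-2·(≡8) mod 13; (10|13)=+1, (8|13)=-1; (−1)^{0·-2·6}·(+1)^-2·(-1)^0 = +1.
v=∞: -22610 < 0 and -6545 < 0  ⇒  (a,b)_∞ = -1.
v=2: v_2(a)=1, v_2(b)=2; units ≡ 7, 7 (mod 8); ε·ε+αω+βω = 1·1+1·0+2·0 ≡ 1  ⇒  (a,b)_2 = -1.
v=5: a=5^1·(≡3), b=5^1·(≡1) mod 5; (3|5)=-1, (1|5)=+1; (−1)^{1·1·2}·(-1)^1·(+1)^1 = -1.
v=3: a=3^0·(≡1), b=3^2·(≡1) mod 3; (1|3)=+1, (1|3)=+1; (−1)^{0·2·1}·(+1)^2·(+1)^0 = +1.
v=11: a=11^0·(≡6), b=11^1·(≡10) mod 11; (6|11)=-1, (10|11)=-1; (−1)^{0·1·5}·(-1)^1·(-1)^0 = -1.
Ram(-22610, -6545) = {2, 5, 11, 17, 19, ∞}; no ℚ_2-point on the conic.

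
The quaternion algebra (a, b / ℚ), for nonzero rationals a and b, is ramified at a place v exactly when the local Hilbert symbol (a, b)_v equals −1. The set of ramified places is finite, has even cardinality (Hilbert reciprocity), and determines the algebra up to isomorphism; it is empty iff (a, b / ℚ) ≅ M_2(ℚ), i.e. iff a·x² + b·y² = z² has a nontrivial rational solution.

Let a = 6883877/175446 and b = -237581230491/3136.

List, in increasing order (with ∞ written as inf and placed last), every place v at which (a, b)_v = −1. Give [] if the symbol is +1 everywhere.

Mod squares: a ≡ 462, b ≡ -447051. Check v ∈ {∞, 2, 3, 7, 11, 13, 19, 23, 31}.
v=∞: 462 > 0 and -447051 < 0  ⇒  (a,b)_∞ = +1.
v=2: v_2(a)=-1, v_2(b)=-6; units ≡ 7, 5 (mod 8); ε·ε+αω+βω = 1·0+-1·1+-6·0 ≡ 1  ⇒  (a,b)_2 = -1.
v=31: a=31^0·(≡1), b=31^1·(≡9) mod 31; (1|31)=+1, (9|31)=+1; (−1)^{0·1·15}·(+1)^1·(+1)^0 = +1.
v=19: a=19^-2·(≡4), b=19^1·(≡18) mod 19; (4|19)=+1, (18|19)=-1; (−1)^{-2·1·9}·(+1)^1·(-1)^-2 = +1.
v=3: a=3^-5·(≡1), b=3^13·(≡2) mod 3; (1|3)=+1, (2|3)=-1; (−1)^{-5·13·1}·(+1)^13·(-1)^-5 = +1.
v=11: a=11^1·(≡4), b=11^1·(≡3) mod 11; (4|11)=+1, (3|11)=+1; (−1)^{1·1·5}·(+1)^1·(+1)^1 = -1.
v=7: a=7^1·(≡6), b=7^-2·(≡4) mod 7; (6|7)=-1, (4|7)=+1; (−1)^{1·-2·3}·(-1)^-2·(+1)^1 = +1.
v=13: a=13^2·(≡11), b=13^0·(≡2) mod 13; (11|13)=-1, (2|13)=-1; (−1)^{2·0·6}·(-1)^0·(-1)^2 = +1.
v=23: a=23^2·(≡9), b=23^1·(≡5) mod 23; (9|23)=+1, (5|23)=-1; (−1)^{2·1·11}·(+1)^1·(-1)^2 = +1.
|Ram(462, -447051)| = 2, even; anisotropic at {2, 11}.

[2, 11]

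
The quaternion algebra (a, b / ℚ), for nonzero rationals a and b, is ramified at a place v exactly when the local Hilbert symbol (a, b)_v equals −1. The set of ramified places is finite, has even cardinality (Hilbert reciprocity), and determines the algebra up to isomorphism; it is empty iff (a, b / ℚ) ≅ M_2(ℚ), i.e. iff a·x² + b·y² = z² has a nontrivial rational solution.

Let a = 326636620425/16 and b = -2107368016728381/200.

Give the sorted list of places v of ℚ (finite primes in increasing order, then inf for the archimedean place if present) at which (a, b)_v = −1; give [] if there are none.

[31, 43]

Mod squares: a ≡ 817, b ≡ -1178. Check v ∈ {∞, 2, 3, 5, 11, 19, 31, 43}.
v=5: a=5^2·(≡2), b=5^-2·(≡3) mod 5; (2|5)=-1, (3|5)=-1; (−1)^{2·-2·2}·(-1)^-2·(-1)^2 = +1.
v=19: a=19^1·(≡7), b=19^1·(≡14) mod 19; (7|19)=+1, (14|19)=-1; (−1)^{1·1·9}·(+1)^1·(-1)^1 = +1.
v=31: a=31^2·(≡17), b=31^3·(≡3) mod 31; (17|31)=-1, (3|31)=-1; (−1)^{2·3·15}·(-1)^3·(-1)^2 = -1.
v=∞: 817 > 0 and -1178 < 0  ⇒  (a,b)_∞ = +1.
v=43: a=43^3·(≡33), b=43^4·(≡33) mod 43; (33|43)=-1, (33|43)=-1; (−1)^{3·4·21}·(-1)^4·(-1)^3 = -1.
v=3: a=3^2·(≡1), b=3^2·(≡1) mod 3; (1|3)=+1, (1|3)=+1; (−1)^{2·2·1}·(+1)^2·(+1)^2 = +1.
v=2: v_2(a)=-4, v_2(b)=-3; units ≡ 1, 3 (mod 8); ε·ε+αω+βω = 0·1+-4·1+-3·0 ≡ 0  ⇒  (a,b)_2 = +1.
v=11: a=11^0·(≡1), b=11^2·(≡2) mod 11; (1|11)=+1, (2|11)=-1; (−1)^{0·2·5}·(+1)^2·(-1)^0 = +1.
|Ram(817, -1178)| = 2, even; anisotropic at {31, 43}.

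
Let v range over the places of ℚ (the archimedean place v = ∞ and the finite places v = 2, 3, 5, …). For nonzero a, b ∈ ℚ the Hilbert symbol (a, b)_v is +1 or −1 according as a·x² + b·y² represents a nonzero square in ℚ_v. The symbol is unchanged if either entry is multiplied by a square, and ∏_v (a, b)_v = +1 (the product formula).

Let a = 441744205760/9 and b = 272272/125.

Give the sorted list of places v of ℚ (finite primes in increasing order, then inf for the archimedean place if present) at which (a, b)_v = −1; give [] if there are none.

[11, 17]

Mod squares: a ≡ 935, b ≡ 85085. Check v ∈ {∞, 2, 3, 5, 7, 11, 13, 17, 19}.
v=11: a=11^3·(≡2), b=11^1·(≡6) mod 11; (2|11)=-1, (6|11)=-1; (−1)^{3·1·5}·(-1)^1·(-1)^3 = -1.
v=5: a=5^1·(≡3), b=5^-3·(≡2) mod 5; (3|5)=-1, (2|5)=-1; (−1)^{1·-3·2}·(-1)^-3·(-1)^1 = +1.
v=19: a=19^2·(≡5), b=19^0·(≡14) mod 19; (5|19)=+1, (14|19)=-1; (−1)^{2·0·9}·(+1)^0·(-1)^2 = +1.
v=7: a=7^0·(≡2), b=7^1·(≡3) mod 7; (2|7)=+1, (3|7)=-1; (−1)^{0·1·3}·(+1)^1·(-1)^0 = +1.
v=∞: 935 > 0 and 85085 > 0  ⇒  (a,b)_∞ = +1.
v=2: v_2(a)=6, v_2(b)=4; units ≡ 7, 5 (mod 8); ε·ε+αω+βω = 1·0+6·1+4·0 ≡ 0  ⇒  (a,b)_2 = +1.
v=3: a=3^-2·(≡2), b=3^0·(≡2) mod 3; (2|3)=-1, (2|3)=-1; (−1)^{-2·0·1}·(-1)^0·(-1)^-2 = +1.
v=17: a=17^1·(≡1), b=17^1·(≡6) mod 17; (1|17)=+1, (6|17)=-1; (−1)^{1·1·8}·(+1)^1·(-1)^1 = -1.
v=13: a=13^2·(≡3), b=13^1·(≡5) mod 13; (3|13)=+1, (5|13)=-1; (−1)^{2·1·6}·(+1)^1·(-1)^2 = +1.
(935, 85085 / ℚ) ramifies at {11, 17}: a division algebra.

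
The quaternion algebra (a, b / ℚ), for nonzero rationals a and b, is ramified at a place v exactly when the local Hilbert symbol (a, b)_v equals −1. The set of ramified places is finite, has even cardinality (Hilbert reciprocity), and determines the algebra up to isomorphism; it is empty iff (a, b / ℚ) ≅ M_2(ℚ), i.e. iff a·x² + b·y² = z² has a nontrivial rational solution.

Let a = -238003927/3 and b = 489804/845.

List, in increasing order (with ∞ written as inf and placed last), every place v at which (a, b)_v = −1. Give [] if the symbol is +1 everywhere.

Mod squares: a ≡ -21, b ≡ 255. Check v ∈ {∞, 2, 3, 5, 7, 13, 17}.
v=13: a=13^0·(≡7), b=13^-2·(≡11) mod 13; (7|13)=-1, (11|13)=-1; (−1)^{0·-2·6}·(-1)^-2·(-1)^0 = +1.
v=5: a=5^0·(≡1), b=5^-1·(≡1) mod 5; (1|5)=+1, (1|5)=+1; (−1)^{0·-1·2}·(+1)^-1·(+1)^0 = +1.
v=3: a=3^-1·(≡2), b=3^1·(≡1) mod 3; (2|3)=-1, (1|3)=+1; (−1)^{-1·1·1}·(-1)^1·(+1)^-1 = +1.
v=2: v_2(a)=0, v_2(b)=2; units ≡ 3, 7 (mod 8); ε·ε+αω+βω = 1·1+0·0+2·1 ≡ 1  ⇒  (a,b)_2 = -1.
v=7: a=7^7·(≡4), b=7^4·(≡3) mod 7; (4|7)=+1, (3|7)=-1; (−1)^{7·4·3}·(+1)^4·(-1)^7 = -1.
v=17: a=17^2·(≡13), b=17^1·(≡4) mod 17; (13|17)=+1, (4|17)=+1; (−1)^{2·1·8}·(+1)^1·(+1)^2 = +1.
v=∞: -21 < 0 and 255 > 0  ⇒  (a,b)_∞ = +1.
|Ram(-21, 255)| = 2, even; anisotropic at {2, 7}.

[2, 7]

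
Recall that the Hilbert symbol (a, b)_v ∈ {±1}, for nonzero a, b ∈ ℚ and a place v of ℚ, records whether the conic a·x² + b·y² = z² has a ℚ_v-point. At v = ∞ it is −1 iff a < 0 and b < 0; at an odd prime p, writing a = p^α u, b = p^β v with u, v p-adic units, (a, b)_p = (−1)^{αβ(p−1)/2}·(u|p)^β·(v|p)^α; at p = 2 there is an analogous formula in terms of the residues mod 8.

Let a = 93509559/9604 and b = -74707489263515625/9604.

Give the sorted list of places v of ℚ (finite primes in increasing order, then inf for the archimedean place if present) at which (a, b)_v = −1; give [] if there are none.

[2, 23]

(a, b) ≡ (759, -1265) mod (ℚ^×)²; places V = {2, 3, 5, 7, 11, 13, 23, ∞}.
(a,b)_13: α=2, u≡7; β=0, v≡12 (mod 13); (7|13)=-1, (12|13)=+1; sign (−1)^0·-1^0·+1^2 = +1.
(a,b)_∞: sgn(759)=+, sgn(-1265)=−, so +1.
(a,b)_2: α=-2, β=-2; u≡7, v≡7 (mod 8); ε(u)ε(v)=1·1, αω(v)=-2·0, βω(u)=-2·0; sum ≡ 1  ⇒  -1.
(a,b)_5: α=0, u≡1; β=7, v≡3 (mod 5); (1|5)=+1, (3|5)=-1; sign (−1)^0·+1^7·-1^0 = +1.
(a,b)_23: α=1, u≡10; β=3, v≡19 (mod 23); (10|23)=-1, (19|23)=-1; sign (−1)^1·-1^3·-1^1 = -1.
(a,b)_7: α=-4, u≡6; β=-4, v≡2 (mod 7); (6|7)=-1, (2|7)=+1; sign (−1)^0·-1^-4·+1^-4 = +1.
(a,b)_3: α=7, u≡1; β=10, v≡1 (mod 3); (1|3)=+1, (1|3)=+1; sign (−1)^0·+1^10·+1^7 = +1.
(a,b)_11: α=1, u≡3; β=3, v≡8 (mod 11); (3|11)=+1, (8|11)=-1; sign (−1)^1·+1^3·-1^1 = +1.
(759, -1265 / ℚ) ramifies at {2, 23}: a division algebra.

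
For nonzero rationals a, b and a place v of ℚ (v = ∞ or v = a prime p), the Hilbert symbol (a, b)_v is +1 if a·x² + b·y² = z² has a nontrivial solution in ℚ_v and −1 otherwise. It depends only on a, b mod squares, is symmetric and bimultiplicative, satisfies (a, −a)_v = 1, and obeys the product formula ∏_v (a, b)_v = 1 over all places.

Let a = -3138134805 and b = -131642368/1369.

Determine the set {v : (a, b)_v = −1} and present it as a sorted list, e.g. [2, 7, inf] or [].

[2, 3, 5, 11, 17, 29, 31, inf]

Mod squares: a ≡ -229245, b ≡ -128557. Check v ∈ {∞, 2, 3, 5, 11, 13, 17, 29, 31, 37}.
v=3: a=3^5·(≡1), b=3^0·(≡2) mod 3; (1|3)=+1, (2|3)=-1; (−1)^{5·0·1}·(+1)^0·(-1)^5 = -1.
v=2: v_2(a)=0, v_2(b)=10; units ≡ 3, 3 (mod 8); ε·ε+αω+βω = 1·1+0·1+10·1 ≡ 1  ⇒  (a,b)_2 = -1.
v=11: a=11^0·(≡8), b=11^1·(≡10) mod 11; (8|11)=-1, (10|11)=-1; (−1)^{0·1·5}·(-1)^1·(-1)^0 = -1.
v=37: a=37^0·(≡30), b=37^-2·(≡6) mod 37; (30|37)=+1, (6|37)=-1; (−1)^{0·-2·18}·(+1)^-2·(-1)^0 = +1.
v=29: a=29^1·(≡12), b=29^1·(≡6) mod 29; (12|29)=-1, (6|29)=+1; (−1)^{1·1·14}·(-1)^1·(+1)^1 = -1.
v=13: a=13^2·(≡4), b=13^1·(≡10) mod 13; (4|13)=+1, (10|13)=+1; (−1)^{2·1·6}·(+1)^1·(+1)^2 = +1.
v=17: a=17^1·(≡1), b=17^0·(≡10) mod 17; (1|17)=+1, (10|17)=-1; (−1)^{1·0·8}·(+1)^0·(-1)^1 = -1.
v=5: a=5^1·(≡4), b=5^0·(≡3) mod 5; (4|5)=+1, (3|5)=-1; (−1)^{1·0·2}·(+1)^0·(-1)^1 = -1.
v=∞: -229245 < 0 and -128557 < 0  ⇒  (a,b)_∞ = -1.
v=31: a=31^1·(≡4), b=31^1·(≡20) mod 31; (4|31)=+1, (20|31)=+1; (−1)^{1·1·15}·(+1)^1·(+1)^1 = -1.
|Ram(-229245, -128557)| = 8, even; anisotropic at {2, 3, 5, 11, 17, 29, 31, ∞}.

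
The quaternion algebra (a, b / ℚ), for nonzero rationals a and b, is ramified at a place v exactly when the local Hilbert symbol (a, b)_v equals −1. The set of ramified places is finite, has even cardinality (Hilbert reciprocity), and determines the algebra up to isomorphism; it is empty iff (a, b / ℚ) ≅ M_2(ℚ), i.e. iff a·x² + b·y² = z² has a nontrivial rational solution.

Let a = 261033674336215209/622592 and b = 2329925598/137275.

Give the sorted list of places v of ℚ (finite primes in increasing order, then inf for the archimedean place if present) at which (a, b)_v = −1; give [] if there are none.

[]

(a, b) ≡ (38, 12122) mod (ℚ^×)²; places V = {2, 3, 5, 7, 11, 13, 17, 19, 29, ∞}.
(a,b)_5: α=0, u≡2; β=-2, v≡3 (mod 5); (2|5)=-1, (3|5)=-1; sign (−1)^0·-1^-2·-1^0 = +1.
(a,b)_29: α=2, u≡22; β=1, v≡11 (mod 29); (22|29)=+1, (11|29)=-1; sign (−1)^0·+1^1·-1^2 = +1.
(a,b)_17: α=0, u≡4; β=-2, v≡1 (mod 17); (4|17)=+1, (1|17)=+1; sign (−1)^0·+1^-2·+1^0 = +1.
(a,b)_∞: sgn(38)=+, sgn(12122)=+, so +1.
(a,b)_19: α=-1, u≡3; β=-1, v≡4 (mod 19); (3|19)=-1, (4|19)=+1; sign (−1)^1·-1^-1·+1^-1 = +1.
(a,b)_3: α=12, u≡2; β=2, v≡2 (mod 3); (2|3)=-1, (2|3)=-1; sign (−1)^0·-1^2·-1^12 = +1.
(a,b)_7: α=0, u≡6; β=4, v≡6 (mod 7); (6|7)=-1, (6|7)=-1; sign (−1)^0·-1^4·-1^0 = +1.
(a,b)_11: α=2, u≡3; β=1, v≡10 (mod 11); (3|11)=+1, (10|11)=-1; sign (−1)^0·+1^1·-1^2 = +1.
(a,b)_2: α=-15, β=1; u≡3, v≡5 (mod 8); ε(u)ε(v)=1·0, αω(v)=-15·1, βω(u)=1·1; sum ≡ 0  ⇒  +1.
(a,b)_13: α=6, u≡4; β=2, v≡2 (mod 13); (4|13)=+1, (2|13)=-1; sign (−1)^0·+1^2·-1^6 = +1.
Every local symbol is +1, so the conic 38·x² + 12122·y² = z² has ℚ_v-points for all v and hence a ℚ-point; (a, b / ℚ) ≅ M_2(ℚ).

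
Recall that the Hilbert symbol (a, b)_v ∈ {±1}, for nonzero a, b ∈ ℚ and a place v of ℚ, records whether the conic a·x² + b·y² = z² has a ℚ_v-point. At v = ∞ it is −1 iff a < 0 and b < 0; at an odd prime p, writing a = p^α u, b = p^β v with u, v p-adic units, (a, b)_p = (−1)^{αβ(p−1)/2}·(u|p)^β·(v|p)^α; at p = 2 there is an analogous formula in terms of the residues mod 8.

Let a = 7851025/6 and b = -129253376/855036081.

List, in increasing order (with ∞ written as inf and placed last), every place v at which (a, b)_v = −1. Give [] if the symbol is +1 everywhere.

[2, 7, 13, 23]

Mod squares: a ≡ 38454, b ≡ -161. Check v ∈ {∞, 2, 3, 5, 7, 13, 17, 19, 23, 29}.
v=7: a=7^2·(≡5), b=7^3·(≡5) mod 7; (5|7)=-1, (5|7)=-1; (−1)^{2·3·3}·(-1)^3·(-1)^2 = -1.
v=17: a=17^1·(≡9), b=17^0·(≡4) mod 17; (9|17)=+1, (4|17)=+1; (−1)^{1·0·8}·(+1)^0·(+1)^1 = +1.
v=3: a=3^-1·(≡2), b=3^-8·(≡1) mod 3; (2|3)=-1, (1|3)=+1; (−1)^{-1·-8·1}·(-1)^-8·(+1)^-1 = +1.
v=13: a=13^1·(≡6), b=13^0·(≡7) mod 13; (6|13)=-1, (7|13)=-1; (−1)^{1·0·6}·(-1)^0·(-1)^1 = -1.
v=2: v_2(a)=-1, v_2(b)=14; units ≡ 3, 7 (mod 8); ε·ε+αω+βω = 1·1+-1·0+14·1 ≡ 1  ⇒  (a,b)_2 = -1.
v=5: a=5^2·(≡1), b=5^0·(≡4) mod 5; (1|5)=+1, (4|5)=+1; (−1)^{2·0·2}·(+1)^0·(+1)^2 = +1.
v=∞: 38454 > 0 and -161 < 0  ⇒  (a,b)_∞ = +1.
v=29: a=29^1·(≡21), b=29^0·(≡24) mod 29; (21|29)=-1, (24|29)=+1; (−1)^{1·0·14}·(-1)^0·(+1)^1 = +1.
v=23: a=23^0·(≡15), b=23^1·(≡6) mod 23; (15|23)=-1, (6|23)=+1; (−1)^{0·1·11}·(-1)^1·(+1)^0 = -1.
v=19: a=19^0·(≡9), b=19^-4·(≡15) mod 19; (9|19)=+1, (15|19)=-1; (−1)^{0·-4·9}·(+1)^-4·(-1)^0 = +1.
|Ram(38454, -161)| = 4, even; anisotropic at {2, 7, 13, 23}.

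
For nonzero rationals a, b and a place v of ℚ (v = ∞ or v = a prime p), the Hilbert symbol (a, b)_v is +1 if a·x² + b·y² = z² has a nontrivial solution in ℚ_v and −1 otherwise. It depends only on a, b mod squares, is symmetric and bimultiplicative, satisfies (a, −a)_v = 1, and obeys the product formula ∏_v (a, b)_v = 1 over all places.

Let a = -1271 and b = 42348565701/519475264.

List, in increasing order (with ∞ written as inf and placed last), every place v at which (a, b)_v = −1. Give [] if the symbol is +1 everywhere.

[19, 23, 31, 41]

(a, b) ≡ (-1271, 164749) mod (ℚ^×)²; places V = {2, 3, 7, 11, 13, 19, 23, 29, 31, 37, 41, ∞}.
(a,b)_29: α=0, u≡5; β=1, v≡27 (mod 29); (5|29)=+1, (27|29)=-1; sign (−1)^0·+1^1·-1^0 = +1.
(a,b)_41: α=1, u≡10; β=0, v≡24 (mod 41); (10|41)=+1, (24|41)=-1; sign (−1)^0·+1^0·-1^1 = -1.
(a,b)_3: α=0, u≡1; β=2, v≡1 (mod 3); (1|3)=+1, (1|3)=+1; sign (−1)^0·+1^2·+1^0 = +1.
(a,b)_∞: sgn(-1271)=−, sgn(164749)=+, so +1.
(a,b)_2: α=0, β=-6; u≡1, v≡5 (mod 8); ε(u)ε(v)=0·0, αω(v)=0·1, βω(u)=-6·0; sum ≡ 0  ⇒  +1.
(a,b)_23: α=0, u≡17; β=1, v≡10 (mod 23); (17|23)=-1, (10|23)=-1; sign (−1)^0·-1^1·-1^0 = -1.
(a,b)_11: α=0, u≡5; β=-2, v≡7 (mod 11); (5|11)=+1, (7|11)=-1; sign (−1)^0·+1^-2·-1^0 = +1.
(a,b)_19: α=0, u≡2; β=1, v≡17 (mod 19); (2|19)=-1, (17|19)=+1; sign (−1)^0·-1^1·+1^0 = -1.
(a,b)_31: α=1, u≡21; β=0, v≡13 (mod 31); (21|31)=-1, (13|31)=-1; sign (−1)^0·-1^0·-1^1 = -1.
(a,b)_13: α=0, u≡3; β=5, v≡11 (mod 13); (3|13)=+1, (11|13)=-1; sign (−1)^0·+1^5·-1^0 = +1.
(a,b)_7: α=0, u≡3; β=-2, v≡1 (mod 7); (3|7)=-1, (1|7)=+1; sign (−1)^0·-1^-2·+1^0 = +1.
(a,b)_37: α=0, u≡24; β=-2, v≡26 (mod 37); (24|37)=-1, (26|37)=+1; sign (−1)^0·-1^-2·+1^0 = +1.
Ram(-1271, 164749) = {19, 23, 31, 41}; no ℚ_19-point on the conic.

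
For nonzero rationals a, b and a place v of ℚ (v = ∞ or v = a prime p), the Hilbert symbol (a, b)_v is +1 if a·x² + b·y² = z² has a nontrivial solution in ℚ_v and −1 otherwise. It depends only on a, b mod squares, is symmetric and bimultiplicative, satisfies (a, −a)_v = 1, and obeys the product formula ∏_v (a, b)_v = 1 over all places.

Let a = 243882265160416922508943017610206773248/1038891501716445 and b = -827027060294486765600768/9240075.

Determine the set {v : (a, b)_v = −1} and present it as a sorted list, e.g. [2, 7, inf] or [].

[3, 31]

(a, b) ≡ (745085, -1311) mod (ℚ^×)²; places V = {2, 3, 5, 7, 11, 13, 19, 23, 31, ∞}.
(a,b)_11: α=1, u≡8; β=0, v≡1 (mod 11); (8|11)=-1, (1|11)=+1; sign (−1)^0·-1^0·+1^1 = +1.
(a,b)_13: α=-6, u≡9; β=-2, v≡8 (mod 13); (9|13)=+1, (8|13)=-1; sign (−1)^0·+1^-2·-1^-6 = +1.
(a,b)_5: α=-1, u≡2; β=-2, v≡4 (mod 5); (2|5)=-1, (4|5)=+1; sign (−1)^0·-1^-2·+1^-1 = +1.
(a,b)_31: α=3, u≡8; β=2, v≡12 (mod 31); (8|31)=+1, (12|31)=-1; sign (−1)^0·+1^2·-1^3 = -1.
(a,b)_∞: sgn(745085)=+, sgn(-1311)=−, so +1.
(a,b)_7: α=6, u≡6; β=4, v≡3 (mod 7); (6|7)=-1, (3|7)=-1; sign (−1)^0·-1^4·-1^6 = +1.
(a,b)_23: α=5, u≡17; β=3, v≡1 (mod 23); (17|23)=-1, (1|23)=+1; sign (−1)^1·-1^3·+1^5 = +1.
(a,b)_2: α=40, β=32; u≡5, v≡1 (mod 8); ε(u)ε(v)=0·0, αω(v)=40·0, βω(u)=32·1; sum ≡ 0  ⇒  +1.
(a,b)_3: α=-16, u≡2; β=-7, v≡1 (mod 3); (2|3)=-1, (1|3)=+1; sign (−1)^0·-1^-7·+1^-16 = -1.
(a,b)_19: α=7, u≡12; β=3, v≡16 (mod 19); (12|19)=-1, (16|19)=+1; sign (−1)^1·-1^3·+1^7 = +1.
|Ram(745085, -1311)| = 2, even; anisotropic at {3, 31}.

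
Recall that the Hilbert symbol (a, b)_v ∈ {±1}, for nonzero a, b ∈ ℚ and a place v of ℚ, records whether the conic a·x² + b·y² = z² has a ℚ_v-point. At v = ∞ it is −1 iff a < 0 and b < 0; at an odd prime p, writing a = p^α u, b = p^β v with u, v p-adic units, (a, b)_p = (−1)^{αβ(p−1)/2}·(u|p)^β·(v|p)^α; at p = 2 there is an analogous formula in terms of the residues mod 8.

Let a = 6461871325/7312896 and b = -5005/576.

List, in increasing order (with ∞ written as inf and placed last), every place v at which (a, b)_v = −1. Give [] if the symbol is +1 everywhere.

(a, b) ≡ (78, -5005) mod (ℚ^×)²; places V = {2, 3, 5, 7, 11, 13, 23, ∞}.
(a,b)_∞: sgn(78)=+, sgn(-5005)=−, so +1.
(a,b)_5: α=2, u≡3; β=1, v≡4 (mod 5); (3|5)=-1, (4|5)=+1; sign (−1)^0·-1^1·+1^2 = -1.
(a,b)_23: α=-2, u≡4; β=0, v≡9 (mod 23); (4|23)=+1, (9|23)=+1; sign (−1)^0·+1^0·+1^-2 = +1.
(a,b)_7: α=6, u≡1; β=1, v≡3 (mod 7); (1|7)=+1, (3|7)=-1; sign (−1)^0·+1^1·-1^6 = +1.
(a,b)_11: α=0, u≡1; β=1, v≡10 (mod 11); (1|11)=+1, (10|11)=-1; sign (−1)^0·+1^1·-1^0 = +1.
(a,b)_3: α=-3, u≡2; β=-2, v≡2 (mod 3); (2|3)=-1, (2|3)=-1; sign (−1)^0·-1^-2·-1^-3 = -1.
(a,b)_2: α=-9, β=-6; u≡7, v≡3 (mod 8); ε(u)ε(v)=1·1, αω(v)=-9·1, βω(u)=-6·0; sum ≡ 0  ⇒  +1.
(a,b)_13: α=3, u≡11; β=1, v≡11 (mod 13); (11|13)=-1, (11|13)=-1; sign (−1)^0·-1^1·-1^3 = +1.
|Ram(78, -5005)| = 2, even; anisotropic at {3, 5}.

[3, 5]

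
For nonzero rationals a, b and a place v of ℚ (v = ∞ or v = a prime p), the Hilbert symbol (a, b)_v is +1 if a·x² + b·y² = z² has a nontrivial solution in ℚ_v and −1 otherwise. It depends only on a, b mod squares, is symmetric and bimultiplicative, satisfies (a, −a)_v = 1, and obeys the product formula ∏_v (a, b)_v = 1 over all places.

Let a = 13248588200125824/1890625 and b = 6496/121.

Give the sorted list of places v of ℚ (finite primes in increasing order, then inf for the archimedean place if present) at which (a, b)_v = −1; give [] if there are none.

[2, 7]

(a, b) ≡ (40774, 406) mod (ℚ^×)²; places V = {2, 3, 5, 7, 11, 13, 19, 29, 37, ∞}.
(a,b)_7: α=2, u≡3; β=1, v≡2 (mod 7); (3|7)=-1, (2|7)=+1; sign (−1)^0·-1^1·+1^2 = -1.
(a,b)_2: α=7, β=5; u≡3, v≡3 (mod 8); ε(u)ε(v)=1·1, αω(v)=7·1, βω(u)=5·1; sum ≡ 1  ⇒  -1.
(a,b)_37: α=1, u≡32; β=0, v≡28 (mod 37); (32|37)=-1, (28|37)=+1; sign (−1)^0·-1^0·+1^1 = +1.
(a,b)_29: α=3, u≡18; β=1, v≡10 (mod 29); (18|29)=-1, (10|29)=-1; sign (−1)^0·-1^1·-1^3 = +1.
(a,b)_19: α=1, u≡15; β=0, v≡16 (mod 19); (15|19)=-1, (16|19)=+1; sign (−1)^0·-1^0·+1^1 = +1.
(a,b)_11: α=-2, u≡8; β=-2, v≡6 (mod 11); (8|11)=-1, (6|11)=-1; sign (−1)^0·-1^-2·-1^-2 = +1.
(a,b)_3: α=6, u≡1; β=0, v≡1 (mod 3); (1|3)=+1, (1|3)=+1; sign (−1)^0·+1^0·+1^6 = +1.
(a,b)_5: α=-6, u≡4; β=0, v≡1 (mod 5); (4|5)=+1, (1|5)=+1; sign (−1)^0·+1^0·+1^-6 = +1.
(a,b)_13: α=2, u≡5; β=0, v≡12 (mod 13); (5|13)=-1, (12|13)=+1; sign (−1)^0·-1^0·+1^2 = +1.
(a,b)_∞: sgn(40774)=+, sgn(406)=+, so +1.
|Ram(40774, 406)| = 2, even; anisotropic at {2, 7}.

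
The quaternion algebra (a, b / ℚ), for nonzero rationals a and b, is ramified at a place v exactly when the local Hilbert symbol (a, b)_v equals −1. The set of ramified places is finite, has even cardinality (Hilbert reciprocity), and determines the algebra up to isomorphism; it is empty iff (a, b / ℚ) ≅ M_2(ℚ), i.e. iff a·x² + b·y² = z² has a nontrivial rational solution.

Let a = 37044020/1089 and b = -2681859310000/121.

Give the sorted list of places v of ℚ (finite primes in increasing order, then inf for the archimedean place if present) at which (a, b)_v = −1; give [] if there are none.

[13, 29]

(a, b) ≡ (32045, -19) mod (ℚ^×)²; places V = {2, 3, 5, 11, 13, 17, 19, 29, ∞}.
(a,b)_5: α=1, u≡1; β=4, v≡4 (mod 5); (1|5)=+1, (4|5)=+1; sign (−1)^0·+1^4·+1^1 = +1.
(a,b)_∞: sgn(32045)=+, sgn(-19)=−, so +1.
(a,b)_19: α=0, u≡4; β=1, v≡3 (mod 19); (4|19)=+1, (3|19)=-1; sign (−1)^0·+1^1·-1^0 = +1.
(a,b)_29: α=1, u≡21; β=0, v≡21 (mod 29); (21|29)=-1, (21|29)=-1; sign (−1)^0·-1^0·-1^1 = -1.
(a,b)_11: α=-2, u≡10; β=-2, v≡9 (mod 11); (10|11)=-1, (9|11)=+1; sign (−1)^0·-1^-2·+1^-2 = +1.
(a,b)_13: α=1, u≡7; β=2, v≡5 (mod 13); (7|13)=-1, (5|13)=-1; sign (−1)^0·-1^2·-1^1 = -1.
(a,b)_3: α=-2, u≡2; β=0, v≡2 (mod 3); (2|3)=-1, (2|3)=-1; sign (−1)^0·-1^0·-1^-2 = +1.
(a,b)_2: α=2, β=4; u≡5, v≡5 (mod 8); ε(u)ε(v)=0·0, αω(v)=2·1, βω(u)=4·1; sum ≡ 0  ⇒  +1.
(a,b)_17: α=3, u≡9; β=4, v≡4 (mod 17); (9|17)=+1, (4|17)=+1; sign (−1)^0·+1^4·+1^3 = +1.
(32045, -19 / ℚ) ramifies at {13, 29}: a division algebra.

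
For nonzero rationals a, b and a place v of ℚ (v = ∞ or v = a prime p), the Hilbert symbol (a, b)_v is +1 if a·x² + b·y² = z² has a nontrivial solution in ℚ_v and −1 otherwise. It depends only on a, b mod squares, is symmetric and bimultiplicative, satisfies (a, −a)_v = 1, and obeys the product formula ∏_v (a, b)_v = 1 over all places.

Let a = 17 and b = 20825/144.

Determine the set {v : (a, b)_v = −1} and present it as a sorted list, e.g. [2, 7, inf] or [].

[]

(a, b) ≡ (17, 17) mod (ℚ^×)²; places V = {2, 3, 5, 7, 17, ∞}.
(a,b)_2: α=0, β=-4; u≡1, v≡1 (mod 8); ε(u)ε(v)=0·0, αω(v)=0·0, βω(u)=-4·0; sum ≡ 0  ⇒  +1.
(a,b)_5: α=0, u≡2; β=2, v≡2 (mod 5); (2|5)=-1, (2|5)=-1; sign (−1)^0·-1^2·-1^0 = +1.
(a,b)_7: α=0, u≡3; β=2, v≡3 (mod 7); (3|7)=-1, (3|7)=-1; sign (−1)^0·-1^2·-1^0 = +1.
(a,b)_∞: sgn(17)=+, sgn(17)=+, so +1.
(a,b)_17: α=1, u≡1; β=1, v≡15 (mod 17); (1|17)=+1, (15|17)=+1; sign (−1)^0·+1^1·+1^1 = +1.
(a,b)_3: α=0, u≡2; β=-2, v≡2 (mod 3); (2|3)=-1, (2|3)=-1; sign (−1)^0·-1^-2·-1^0 = +1.
Ram(a, b) = ∅: the form 17·x² + 17·y² − z² is isotropic over every ℚ_v, so by Hasse–Minkowski it is isotropic over ℚ.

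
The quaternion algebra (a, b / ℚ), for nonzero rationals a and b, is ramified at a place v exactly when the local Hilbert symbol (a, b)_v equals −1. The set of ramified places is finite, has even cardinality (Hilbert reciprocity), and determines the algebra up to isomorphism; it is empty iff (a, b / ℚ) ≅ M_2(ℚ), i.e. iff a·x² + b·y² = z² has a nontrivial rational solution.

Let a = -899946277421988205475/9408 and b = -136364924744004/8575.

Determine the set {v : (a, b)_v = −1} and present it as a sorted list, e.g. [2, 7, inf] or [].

Mod squares: a ≡ -2193, b ≡ -16299338727. Check v ∈ {∞, 2, 3, 5, 7, 11, 17, 19, 29, 41, 43, 47}.
v=47: a=47^2·(≡2), b=47^1·(≡45) mod 47; (2|47)=+1, (45|47)=-1; (−1)^{2·1·23}·(+1)^1·(-1)^2 = +1.
v=7: a=7^-2·(≡6), b=7^-3·(≡4) mod 7; (6|7)=-1, (4|7)=+1; (−1)^{-2·-3·3}·(-1)^-3·(+1)^-2 = -1.
v=19: a=19^4·(≡17), b=19^1·(≡6) mod 19; (17|19)=+1, (6|19)=+1; (−1)^{4·1·9}·(+1)^1·(+1)^4 = +1.
v=3: a=3^-1·(≡1), b=3^1·(≡2) mod 3; (1|3)=+1, (2|3)=-1; (−1)^{-1·1·1}·(+1)^1·(-1)^-1 = +1.
v=∞: -2193 < 0 and -16299338727 < 0  ⇒  (a,b)_∞ = -1.
v=29: a=29^2·(≡18), b=29^1·(≡13) mod 29; (18|29)=-1, (13|29)=+1; (−1)^{2·1·14}·(-1)^1·(+1)^2 = -1.
v=11: a=11^2·(≡7), b=11^4·(≡2) mod 11; (7|11)=-1, (2|11)=-1; (−1)^{2·4·5}·(-1)^4·(-1)^2 = +1.
v=41: a=41^2·(≡4), b=41^1·(≡21) mod 41; (4|41)=+1, (21|41)=+1; (−1)^{2·1·20}·(+1)^1·(+1)^2 = +1.
v=5: a=5^2·(≡2), b=5^-2·(≡2) mod 5; (2|5)=-1, (2|5)=-1; (−1)^{2·-2·2}·(-1)^-2·(-1)^2 = +1.
v=2: v_2(a)=-6, v_2(b)=2; units ≡ 7, 1 (mod 8); ε·ε+αω+βω = 1·0+-6·0+2·0 ≡ 0  ⇒  (a,b)_2 = +1.
v=17: a=17^1·(≡11), b=17^1·(≡9) mod 17; (11|17)=-1, (9|17)=+1; (−1)^{1·1·8}·(-1)^1·(+1)^1 = -1.
v=43: a=43^1·(≡38), b=43^1·(≡33) mod 43; (38|43)=+1, (33|43)=-1; (−1)^{1·1·21}·(+1)^1·(-1)^1 = +1.
|Ram(-2193, -16299338727)| = 4, even; anisotropic at {7, 17, 29, ∞}.

[7, 17, 29, inf]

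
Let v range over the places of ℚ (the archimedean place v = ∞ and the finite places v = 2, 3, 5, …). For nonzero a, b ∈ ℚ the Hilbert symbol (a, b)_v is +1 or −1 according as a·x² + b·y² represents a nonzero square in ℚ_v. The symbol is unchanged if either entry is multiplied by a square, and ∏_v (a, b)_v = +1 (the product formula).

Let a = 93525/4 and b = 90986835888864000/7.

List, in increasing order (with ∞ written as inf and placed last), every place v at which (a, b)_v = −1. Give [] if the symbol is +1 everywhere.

[3, 7]

(a, b) ≡ (3741, 24605) mod (ℚ^×)²; places V = {2, 3, 5, 7, 17, 19, 29, 37, 43, ∞}.
(a,b)_7: α=0, u≡3; β=-1, v≡1 (mod 7); (3|7)=-1, (1|7)=+1; sign (−1)^0·-1^-1·+1^0 = -1.
(a,b)_43: α=1, u≡17; β=2, v≡40 (mod 43); (17|43)=+1, (40|43)=+1; sign (−1)^0·+1^2·+1^1 = +1.
(a,b)_5: α=2, u≡4; β=3, v≡1 (mod 5); (4|5)=+1, (1|5)=+1; sign (−1)^0·+1^3·+1^2 = +1.
(a,b)_29: α=1, u≡16; β=2, v≡7 (mod 29); (16|29)=+1, (7|29)=+1; sign (−1)^0·+1^2·+1^1 = +1.
(a,b)_17: α=0, u≡2; β=2, v≡10 (mod 17); (2|17)=+1, (10|17)=-1; sign (−1)^0·+1^2·-1^0 = +1.
(a,b)_∞: sgn(3741)=+, sgn(24605)=+, so +1.
(a,b)_2: α=-2, β=8; u≡5, v≡5 (mod 8); ε(u)ε(v)=0·0, αω(v)=-2·1, βω(u)=8·1; sum ≡ 0  ⇒  +1.
(a,b)_3: α=1, u≡2; β=2, v≡2 (mod 3); (2|3)=-1, (2|3)=-1; sign (−1)^0·-1^2·-1^1 = -1.
(a,b)_37: α=0, u≡25; β=1, v≡3 (mod 37); (25|37)=+1, (3|37)=+1; sign (−1)^0·+1^1·+1^0 = +1.
(a,b)_19: α=0, u≡16; β=1, v≡18 (mod 19); (16|19)=+1, (18|19)=-1; sign (−1)^0·+1^1·-1^0 = +1.
|Ram(3741, 24605)| = 2, even; anisotropic at {3, 7}.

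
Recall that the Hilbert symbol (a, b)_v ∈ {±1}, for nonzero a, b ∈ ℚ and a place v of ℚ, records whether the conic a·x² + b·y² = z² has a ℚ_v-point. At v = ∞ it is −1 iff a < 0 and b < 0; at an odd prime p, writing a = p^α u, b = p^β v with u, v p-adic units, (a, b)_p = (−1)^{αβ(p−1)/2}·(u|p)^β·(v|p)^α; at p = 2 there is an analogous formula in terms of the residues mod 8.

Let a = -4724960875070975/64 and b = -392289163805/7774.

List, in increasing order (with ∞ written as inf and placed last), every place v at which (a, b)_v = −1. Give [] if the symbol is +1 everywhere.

[7, 17, 19, 29, 31, inf]

(a, b) ≡ (-1176791, -177330230) mod (ℚ^×)²; places V = {2, 5, 7, 11, 13, 17, 19, 23, 29, 31, ∞}.
(a,b)_11: α=1, u≡9; β=3, v≡10 (mod 11); (9|11)=+1, (10|11)=-1; sign (−1)^1·+1^3·-1^1 = +1.
(a,b)_19: α=2, u≡14; β=1, v≡13 (mod 19); (14|19)=-1, (13|19)=-1; sign (−1)^0·-1^1·-1^2 = -1.
(a,b)_2: α=-6, β=-1; u≡1, v≡5 (mod 8); ε(u)ε(v)=0·0, αω(v)=-6·1, βω(u)=-1·0; sum ≡ 0  ⇒  +1.
(a,b)_17: α=1, u≡8; β=1, v≡14 (mod 17); (8|17)=+1, (14|17)=-1; sign (−1)^0·+1^1·-1^1 = -1.
(a,b)_31: α=1, u≡7; β=1, v≡7 (mod 31); (7|31)=+1, (7|31)=+1; sign (−1)^1·+1^1·+1^1 = -1.
(a,b)_23: α=2, u≡3; β=-1, v≡4 (mod 23); (3|23)=+1, (4|23)=+1; sign (−1)^0·+1^-1·+1^2 = +1.
(a,b)_29: α=3, u≡2; β=2, v≡14 (mod 29); (2|29)=-1, (14|29)=-1; sign (−1)^0·-1^2·-1^3 = -1.
(a,b)_∞: sgn(-1176791)=−, sgn(-177330230)=−, so -1.
(a,b)_13: α=0, u≡6; β=-2, v≡1 (mod 13); (6|13)=-1, (1|13)=+1; sign (−1)^0·-1^-2·+1^0 = +1.
(a,b)_5: α=2, u≡4; β=1, v≡1 (mod 5); (4|5)=+1, (1|5)=+1; sign (−1)^0·+1^1·+1^2 = +1.
(a,b)_7: α=1, u≡6; β=1, v≡5 (mod 7); (6|7)=-1, (5|7)=-1; sign (−1)^1·-1^1·-1^1 = -1.
Ram(-1176791, -177330230) = {7, 17, 19, 29, 31, ∞}; no ℚ_7-point on the conic.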